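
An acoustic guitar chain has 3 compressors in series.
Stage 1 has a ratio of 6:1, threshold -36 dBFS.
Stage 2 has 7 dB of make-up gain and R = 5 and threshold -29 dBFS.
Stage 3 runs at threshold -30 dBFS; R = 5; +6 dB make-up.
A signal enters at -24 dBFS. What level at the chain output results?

Stage 1: -24 dBFS is 12 dB over -36 dBFS; at 6:1 that becomes 2 dB over, giving -34 dBFS.
Stage 2: below threshold (-34 ≤ -29); passes unchanged; make-up brings it to -27 dBFS.
Stage 3: 3 dB above -30 dBFS, reduced 5:1 to 0.6 dB above → -29.4 dBFS; +6 dB make-up → -23.4 dBFS.

-23.4 dBFS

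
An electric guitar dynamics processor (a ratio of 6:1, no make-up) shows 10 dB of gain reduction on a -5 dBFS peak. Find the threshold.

Gain reduction = -5 − (-15) = 10 dB; output overshoot = GR / (R − 1) = 10 / 5 = 2 dB.
Threshold = output − output overshoot = -15 − 2 = -17 dBFS.

-17 dBFS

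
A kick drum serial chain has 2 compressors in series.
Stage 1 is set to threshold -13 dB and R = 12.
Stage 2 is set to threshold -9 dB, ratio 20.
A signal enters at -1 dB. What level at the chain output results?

-12 dB

Stage 1: 12 dB above -13 dB, reduced 12:1 to 1 dB above → -12 dB.
Stage 2: -12 dB is at or below the -9 dB threshold — no compression; output -12 dB.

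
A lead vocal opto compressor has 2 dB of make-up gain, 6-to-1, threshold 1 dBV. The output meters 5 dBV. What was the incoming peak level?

Remove make-up: 5 − 2 = 3 dBV.
The compressed level sits 3 − 1 = 2 dB over threshold.
Undo the ratio: input overshoot = 2 × 6 = 12 dB, giving input = 13 dBV.

13 dBV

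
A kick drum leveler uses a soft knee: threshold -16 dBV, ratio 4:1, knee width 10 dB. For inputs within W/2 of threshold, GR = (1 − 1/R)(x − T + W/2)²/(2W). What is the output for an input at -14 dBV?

-15.8375 dBV

x − T + W/2 = -14 − (-16) + 5 = 7.
GR = (1 − 1/4) × 7² / 20 = 0.75 × 49 / 20 = 1.8375 dB.
Output = -14 − 1.8375 = -15.8375 dBV.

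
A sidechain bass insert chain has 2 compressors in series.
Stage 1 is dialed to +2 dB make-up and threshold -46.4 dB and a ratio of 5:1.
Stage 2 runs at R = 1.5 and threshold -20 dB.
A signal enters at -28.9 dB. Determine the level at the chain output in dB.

-40.9 dB

Stage 1: 17.5 dB above -46.4 dB, reduced 5:1 to 3.5 dB above → -42.9 dB; +2 dB make-up → -40.9 dB.
Stage 2: -40.9 dB is at or below the -20 dB threshold — no compression; output -40.9 dB.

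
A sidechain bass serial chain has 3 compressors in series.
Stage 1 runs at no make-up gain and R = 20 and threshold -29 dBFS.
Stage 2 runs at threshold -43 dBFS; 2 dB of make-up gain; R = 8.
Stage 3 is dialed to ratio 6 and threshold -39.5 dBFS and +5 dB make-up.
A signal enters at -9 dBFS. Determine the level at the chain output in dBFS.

-34.4375 dBFS

Stage 1: overshoot 20 dB → 20/20 = 1 dB → -28 dBFS.
Stage 2: overshoot 15 dB → 15/8 = 1.875 dB → -41.125 dBFS; +2 dB make-up → -39.125 dBFS.
Stage 3: 0.375 dB above -39.5 dBFS, reduced 6:1 to 0.0625 dB above → -39.4375 dBFS; +5 dB make-up → -34.4375 dBFS.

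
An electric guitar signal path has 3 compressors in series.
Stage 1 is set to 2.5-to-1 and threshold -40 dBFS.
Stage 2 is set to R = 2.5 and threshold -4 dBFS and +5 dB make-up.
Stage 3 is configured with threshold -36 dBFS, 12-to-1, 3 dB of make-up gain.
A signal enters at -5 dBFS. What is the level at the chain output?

Stage 1: -5 dBFS is 35 dB over -40 dBFS; at 2.5:1 that becomes 14 dB over, giving -26 dBFS.
Stage 2: below threshold (-26 ≤ -4); passes unchanged; make-up brings it to -21 dBFS.
Stage 3: -21 dBFS is 15 dB over -36 dBFS; at 12:1 that becomes 1.25 dB over, giving -34.75 dBFS; +3 dB make-up → -31.75 dBFS.

-31.75 dBFS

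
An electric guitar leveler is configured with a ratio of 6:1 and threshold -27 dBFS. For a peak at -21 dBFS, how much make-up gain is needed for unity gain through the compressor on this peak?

The peak compresses to -27 + 6/6 = -26 dBFS.
To reach -21 dBFS requires -21 − (-26) = 5 dB of make-up.

5 dB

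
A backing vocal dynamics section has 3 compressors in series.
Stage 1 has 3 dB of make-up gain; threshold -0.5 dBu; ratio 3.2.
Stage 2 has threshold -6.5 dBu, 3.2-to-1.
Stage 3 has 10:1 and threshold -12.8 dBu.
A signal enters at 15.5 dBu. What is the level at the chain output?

-11.7325 dBu

Stage 1: 16 dB above -0.5 dBu, reduced 3.2:1 to 5 dB above → 4.5 dBu; +3 dB make-up → 7.5 dBu.
Stage 2: overshoot 14 dB → 14/3.2 = 4.375 dB → -2.125 dBu.
Stage 3: overshoot 10.675 dB → 10.675/10 = 1.0675 dB → -11.7325 dBu.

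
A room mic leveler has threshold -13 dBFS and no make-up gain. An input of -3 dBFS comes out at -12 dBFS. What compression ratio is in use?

Input overshoot = -3 − (-13) = 10 dB; output overshoot = -12 − (-13) = 1 dB.
Ratio = 10 / 1 = 10.

10:1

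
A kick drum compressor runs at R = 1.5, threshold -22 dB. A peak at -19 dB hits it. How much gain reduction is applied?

1 dB

The signal is 3 dB above threshold.
At 1.5:1, output sits 3/1.5 = 2 dB above threshold.
GR = overshoot in − overshoot out = 3 − 2 = 1 dB.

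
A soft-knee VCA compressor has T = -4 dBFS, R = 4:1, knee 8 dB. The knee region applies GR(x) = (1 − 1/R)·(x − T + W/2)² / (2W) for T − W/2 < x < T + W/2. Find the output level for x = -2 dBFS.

x − T + W/2 = -2 − (-4) + 4 = 6.
GR = (1 − 1/4) × 6² / 16 = 0.75 × 36 / 16 = 1.6875 dB.
Output = -2 − 1.6875 = -3.6875 dBFS.

-3.6875 dBFS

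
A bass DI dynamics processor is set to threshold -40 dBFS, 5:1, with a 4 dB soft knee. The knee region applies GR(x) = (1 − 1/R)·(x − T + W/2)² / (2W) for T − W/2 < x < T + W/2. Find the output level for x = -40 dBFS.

x − T + W/2 = -40 − (-40) + 2 = 2.
GR = (1 − 1/5) × 2² / 8 = 0.8 × 4 / 8 = 0.4 dB.
Output = -40 − 0.4 = -40.4 dBFS.

-40.4 dBFS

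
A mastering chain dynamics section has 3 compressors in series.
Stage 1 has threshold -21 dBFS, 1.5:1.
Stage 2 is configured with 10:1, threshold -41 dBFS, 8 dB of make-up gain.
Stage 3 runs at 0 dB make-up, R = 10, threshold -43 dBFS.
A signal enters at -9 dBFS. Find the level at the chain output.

-41.72 dBFS

Stage 1: -9 dBFS is 12 dB over -21 dBFS; at 1.5:1 that becomes 8 dB over, giving -13 dBFS.
Stage 2: -13 dBFS is 28 dB over -41 dBFS; at 10:1 that becomes 2.8 dB over, giving -38.2 dBFS; +8 dB make-up → -30.2 dBFS.
Stage 3: overshoot 12.8 dB → 12.8/10 = 1.28 dB → -41.72 dBFS.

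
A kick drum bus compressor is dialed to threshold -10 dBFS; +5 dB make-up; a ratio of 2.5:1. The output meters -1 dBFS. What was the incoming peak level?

Remove make-up: -1 − 5 = -6 dBFS.
The compressed level sits -6 − (-10) = 4 dB over threshold.
Input overshoot = R × output overshoot = 10 dB → input = -10 + 10 = 0 dBFS.

0 dBFS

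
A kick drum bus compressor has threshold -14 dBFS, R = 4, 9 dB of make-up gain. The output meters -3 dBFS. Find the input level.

-6 dBFS

Remove make-up: -3 − 9 = -12 dBFS.
Post-compression overshoot = -12 − (-14) = 2 dB.
Before 4:1 compression the overshoot was 2 × 4 = 8 dB, so input = -14 + 8 = -6 dBFS.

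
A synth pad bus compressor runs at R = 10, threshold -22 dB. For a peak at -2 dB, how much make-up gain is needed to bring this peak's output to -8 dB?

12 dB

The peak compresses to -22 + 20/10 = -20 dB.
To reach -8 dB requires -8 − (-20) = 12 dB of make-up.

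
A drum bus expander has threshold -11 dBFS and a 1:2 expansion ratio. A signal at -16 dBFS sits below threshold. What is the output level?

-21 dBFS

The input is 5 dB below the -11 dBFS threshold.
A 1:2 expander multiplies undershoot by 2: 5 × 2 = 10 dB below threshold.
Output = -11 − 10 = -21 dBFS.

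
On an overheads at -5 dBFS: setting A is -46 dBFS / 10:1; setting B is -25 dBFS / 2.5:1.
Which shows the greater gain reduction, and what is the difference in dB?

A, by 24.9 dB

A: GR = 41 − 41/10 = 36.9 dB.
B: GR = 20 − 20/2.5 = 12 dB.
A reduces 24.9 dB more.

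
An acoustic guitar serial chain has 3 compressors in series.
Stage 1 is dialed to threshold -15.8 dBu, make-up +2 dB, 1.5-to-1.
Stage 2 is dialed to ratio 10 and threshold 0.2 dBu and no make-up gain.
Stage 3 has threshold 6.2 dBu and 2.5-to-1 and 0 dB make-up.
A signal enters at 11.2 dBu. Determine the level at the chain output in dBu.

0.6 dBu

Stage 1: overshoot 27 dB → 27/1.5 = 18 dB → 2.2 dBu; +2 dB make-up → 4.2 dBu.
Stage 2: 4 dB above 0.2 dBu, reduced 10:1 to 0.4 dB above → 0.6 dBu.
Stage 3: below threshold (0.6 ≤ 6.2); passes unchanged; output 0.6 dBu.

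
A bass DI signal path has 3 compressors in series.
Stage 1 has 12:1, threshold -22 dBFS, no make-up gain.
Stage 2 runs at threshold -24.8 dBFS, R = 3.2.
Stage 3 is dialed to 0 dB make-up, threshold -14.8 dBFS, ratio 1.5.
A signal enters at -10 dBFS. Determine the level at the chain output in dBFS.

-23.6125 dBFS

Stage 1: -10 dBFS is 12 dB over -22 dBFS; at 12:1 that becomes 1 dB over, giving -21 dBFS.
Stage 2: -21 dBFS is 3.8 dB over -24.8 dBFS; at 3.2:1 that becomes 1.1875 dB over, giving -23.6125 dBFS.
Stage 3: below threshold (-23.6125 ≤ -14.8); passes unchanged; output -23.6125 dBFS.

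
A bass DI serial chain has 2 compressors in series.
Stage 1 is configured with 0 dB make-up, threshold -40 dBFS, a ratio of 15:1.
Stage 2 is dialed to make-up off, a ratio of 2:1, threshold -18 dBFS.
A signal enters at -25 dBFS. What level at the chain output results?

Stage 1: -25 dBFS is 15 dB over -40 dBFS; at 15:1 that becomes 1 dB over, giving -39 dBFS.
Stage 2: below threshold (-39 ≤ -18); passes unchanged; output -39 dBFS.

-39 dBFS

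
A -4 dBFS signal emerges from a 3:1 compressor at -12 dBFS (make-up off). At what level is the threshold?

Let T be the threshold. Output overshoot = (input overshoot)/R, so -12 − T = (-4 − T)/3.
3·(-12 − T) = -4 − T → 2·T = -36 − (-4) = -32.
T = -32/2 = -16 dBFS.

-16 dBFS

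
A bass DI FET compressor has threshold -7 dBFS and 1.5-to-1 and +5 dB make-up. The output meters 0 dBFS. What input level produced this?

-4 dBFS

Before make-up, the level was 0 − 5 = -5 dBFS.
That's 2 dB above the -7 dBFS threshold.
Input overshoot = R × output overshoot = 3 dB → input = -7 + 3 = -4 dBFS.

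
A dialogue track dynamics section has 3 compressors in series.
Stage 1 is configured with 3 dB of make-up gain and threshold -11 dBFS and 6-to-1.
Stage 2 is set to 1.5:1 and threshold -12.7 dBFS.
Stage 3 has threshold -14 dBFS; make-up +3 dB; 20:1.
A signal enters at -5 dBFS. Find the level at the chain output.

-10.745 dBFS

Stage 1: overshoot 6 dB → 6/6 = 1 dB → -10 dBFS; +3 dB make-up → -7 dBFS.
Stage 2: -7 dBFS is 5.7 dB over -12.7 dBFS; at 1.5:1 that becomes 3.8 dB over, giving -8.9 dBFS.
Stage 3: overshoot 5.1 dB → 5.1/20 = 0.255 dB → -13.745 dBFS; +3 dB make-up → -10.745 dBFS.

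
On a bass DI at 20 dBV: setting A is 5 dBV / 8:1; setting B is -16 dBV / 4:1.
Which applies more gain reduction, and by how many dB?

A: overshoot 15 dB → output overshoot 1.875 dB → GR 13.125 dB.
B: overshoot 36 dB → output overshoot 9 dB → GR 27 dB.
B applies 13.875 dB more gain reduction.

B, by 13.875 dB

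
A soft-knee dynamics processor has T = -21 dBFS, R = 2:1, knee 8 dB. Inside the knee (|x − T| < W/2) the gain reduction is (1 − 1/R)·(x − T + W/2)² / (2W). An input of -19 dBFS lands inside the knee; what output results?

-20.125 dBFS

x − T + W/2 = -19 − (-21) + 4 = 6.
GR = (1 − 1/2) × 6² / 16 = 0.5 × 36 / 16 = 1.125 dB.
Output = -19 − 1.125 = -20.125 dBFS.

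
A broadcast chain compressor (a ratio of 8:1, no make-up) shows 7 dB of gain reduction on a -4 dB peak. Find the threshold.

-12 dB

Input is 8 dB above T (since output overshoot × R = input overshoot: (-11 − T)·8 = -4 − T gives T = -12 dB).
Check: -12 + (-4 − (-12))/8 = -12 + 1 = -11 dB. ✓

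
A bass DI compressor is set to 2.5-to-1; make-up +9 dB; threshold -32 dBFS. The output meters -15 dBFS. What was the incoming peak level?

-12 dBFS

Before make-up, the level was -15 − 9 = -24 dBFS.
The compressed level sits -24 − (-32) = 8 dB over threshold.
Undo the ratio: input overshoot = 8 × 2.5 = 20 dB, giving input = -12 dBFS.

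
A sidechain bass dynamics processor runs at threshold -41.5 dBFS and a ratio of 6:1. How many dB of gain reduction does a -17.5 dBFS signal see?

20 dB

Overshoot = -17.5 − (-41.5) = 24 dB.
At 6:1, output sits 24/6 = 4 dB above threshold.
So the signal is attenuated by 24 − 4 = 20 dB.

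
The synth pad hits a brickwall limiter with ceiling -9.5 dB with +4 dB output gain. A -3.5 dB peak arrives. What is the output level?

-5.5 dB

At ∞:1, everything above -9.5 dB is held at the ceiling.
Output gain then adds 4 dB: -9.5 + 4 = -5.5 dB.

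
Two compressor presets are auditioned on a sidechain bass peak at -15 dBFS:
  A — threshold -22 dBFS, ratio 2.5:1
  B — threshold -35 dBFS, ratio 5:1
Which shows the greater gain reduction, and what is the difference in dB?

A: 7 dB over, compressed to 2.8 dB over, so 4.2 dB of GR.
B: 20 dB over, compressed to 4 dB over, so 16 dB of GR.
B applies 11.8 dB more gain reduction.

B, by 11.8 dB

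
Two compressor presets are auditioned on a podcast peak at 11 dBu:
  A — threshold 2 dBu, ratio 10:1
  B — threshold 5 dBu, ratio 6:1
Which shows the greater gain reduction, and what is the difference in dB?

A, by 3.1 dB

A: GR = 9 − 9/10 = 8.1 dB.
B: GR = 6 − 6/6 = 5 dB.
Difference: 3.1 dB in favour of A.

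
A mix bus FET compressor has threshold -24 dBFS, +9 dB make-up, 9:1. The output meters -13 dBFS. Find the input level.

Remove make-up: -13 − 9 = -22 dBFS.
That's 2 dB above the -24 dBFS threshold.
Input overshoot = R × output overshoot = 18 dB → input = -24 + 18 = -6 dBFS.

-6 dBFS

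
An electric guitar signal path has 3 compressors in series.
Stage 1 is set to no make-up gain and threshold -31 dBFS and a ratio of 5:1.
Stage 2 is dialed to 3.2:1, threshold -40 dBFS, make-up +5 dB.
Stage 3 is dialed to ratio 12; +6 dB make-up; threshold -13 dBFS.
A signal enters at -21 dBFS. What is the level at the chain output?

Stage 1: overshoot 10 dB → 10/5 = 2 dB → -29 dBFS.
Stage 2: -29 dBFS is 11 dB over -40 dBFS; at 3.2:1 that becomes 3.4375 dB over, giving -36.5625 dBFS; +5 dB make-up → -31.5625 dBFS.
Stage 3: -31.5625 dBFS is at or below the -13 dBFS threshold — no compression; make-up brings it to -25.5625 dBFS.

-25.5625 dBFS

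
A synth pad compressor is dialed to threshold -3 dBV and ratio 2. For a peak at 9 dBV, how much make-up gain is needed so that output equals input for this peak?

Without make-up, output = threshold + overshoot/2 = -3 + 6 = 3 dBV.
Gap to target: 6 dB.

6 dB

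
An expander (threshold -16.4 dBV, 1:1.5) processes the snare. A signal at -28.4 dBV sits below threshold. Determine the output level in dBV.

-34.4 dBV

Undershoot = (-16.4) − (-28.4) = 12 dB.
At 1:1.5, that expands to 18 dB under threshold.
Output = -16.4 − 18 = -34.4 dBV.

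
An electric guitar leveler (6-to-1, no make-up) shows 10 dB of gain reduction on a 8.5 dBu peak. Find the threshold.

Input is 12 dB above T (since output overshoot × R = input overshoot: (-1.5 − T)·6 = 8.5 − T gives T = -3.5 dBu).
Check: -3.5 + (8.5 − (-3.5))/6 = -3.5 + 2 = -1.5 dBu. ✓

-3.5 dBu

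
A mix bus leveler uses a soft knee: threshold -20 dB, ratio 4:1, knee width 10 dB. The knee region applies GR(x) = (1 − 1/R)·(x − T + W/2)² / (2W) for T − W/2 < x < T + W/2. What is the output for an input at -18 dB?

x − T + W/2 = -18 − (-20) + 5 = 7.
GR = (1 − 1/4) × 7² / 20 = 0.75 × 49 / 20 = 1.8375 dB.
Output = -18 − 1.8375 = -19.8375 dB.

-19.8375 dB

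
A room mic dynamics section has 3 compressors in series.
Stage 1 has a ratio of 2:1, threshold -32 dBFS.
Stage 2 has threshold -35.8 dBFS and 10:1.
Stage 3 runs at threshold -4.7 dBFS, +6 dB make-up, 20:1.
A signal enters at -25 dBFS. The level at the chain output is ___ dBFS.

-29.07 dBFS

Stage 1: -25 dBFS is 7 dB over -32 dBFS; at 2:1 that becomes 3.5 dB over, giving -28.5 dBFS.
Stage 2: 7.3 dB above -35.8 dBFS, reduced 10:1 to 0.73 dB above → -35.07 dBFS.
Stage 3: -35.07 dBFS ≤ -4.7 dBFS, so stage 3 doesn't engage; make-up brings it to -29.07 dBFS.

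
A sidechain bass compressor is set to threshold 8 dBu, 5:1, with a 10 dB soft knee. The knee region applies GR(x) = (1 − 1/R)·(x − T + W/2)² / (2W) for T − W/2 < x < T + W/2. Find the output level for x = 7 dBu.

6.36 dBu

x − T + W/2 = 7 − 8 + 5 = 4.
GR = (1 − 1/5) × 4² / 20 = 0.8 × 16 / 20 = 0.64 dB.
Output = 7 − 0.64 = 6.36 dBu.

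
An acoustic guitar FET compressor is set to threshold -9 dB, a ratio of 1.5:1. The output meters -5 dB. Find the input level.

Post-compression overshoot = -5 − (-9) = 4 dB.
Before 1.5:1 compression the overshoot was 4 × 1.5 = 6 dB, so input = -9 + 6 = -3 dB.

-3 dB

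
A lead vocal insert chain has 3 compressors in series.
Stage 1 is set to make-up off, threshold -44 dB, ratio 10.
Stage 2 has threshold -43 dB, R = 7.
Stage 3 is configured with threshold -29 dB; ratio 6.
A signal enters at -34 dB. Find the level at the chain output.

-43 dB

Stage 1: 10 dB above -44 dB, reduced 10:1 to 1 dB above → -43 dB.
Stage 2: below threshold (-43 ≤ -43); passes unchanged; output -43 dB.
Stage 3: below threshold (-43 ≤ -29); passes unchanged; output -43 dB.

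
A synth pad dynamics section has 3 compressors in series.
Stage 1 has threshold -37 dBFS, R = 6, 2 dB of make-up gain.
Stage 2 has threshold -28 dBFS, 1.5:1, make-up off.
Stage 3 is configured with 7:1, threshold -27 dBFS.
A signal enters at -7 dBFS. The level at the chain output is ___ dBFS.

-30 dBFS

Stage 1: 30 dB above -37 dBFS, reduced 6:1 to 5 dB above → -32 dBFS; +2 dB make-up → -30 dBFS.
Stage 2: below threshold (-30 ≤ -28); passes unchanged; output -30 dBFS.
Stage 3: -30 dBFS ≤ -27 dBFS, so stage 3 doesn't engage; output -30 dBFS.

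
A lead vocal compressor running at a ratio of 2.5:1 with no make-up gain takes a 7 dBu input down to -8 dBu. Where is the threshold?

-18 dBu

Input is 25 dB above T (since output overshoot × R = input overshoot: (-8 − T)·2.5 = 7 − T gives T = -18 dBu).
Check: -18 + (7 − (-18))/2.5 = -18 + 10 = -8 dBu. ✓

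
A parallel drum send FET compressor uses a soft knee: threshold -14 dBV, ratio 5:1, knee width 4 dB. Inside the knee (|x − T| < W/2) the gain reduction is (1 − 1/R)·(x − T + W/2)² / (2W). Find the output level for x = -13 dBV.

-13.9 dBV

x − T + W/2 = -13 − (-14) + 2 = 3.
GR = (1 − 1/5) × 3² / 8 = 0.8 × 9 / 8 = 0.9 dB.
Output = -13 − 0.9 = -13.9 dBV.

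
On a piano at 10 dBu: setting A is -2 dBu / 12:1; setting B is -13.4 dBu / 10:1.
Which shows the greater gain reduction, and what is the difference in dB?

B, by 10.06 dB

A: GR = 12 − 12/12 = 11 dB.
B: GR = 23.4 − 23.4/10 = 21.06 dB.
Difference: 10.06 dB in favour of B.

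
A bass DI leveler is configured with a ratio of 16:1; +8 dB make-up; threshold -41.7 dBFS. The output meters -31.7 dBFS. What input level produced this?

Remove make-up: -31.7 − 8 = -39.7 dBFS.
Post-compression overshoot = -39.7 − (-41.7) = 2 dB.
Input overshoot = R × output overshoot = 32 dB → input = -41.7 + 32 = -9.7 dBFS.

-9.7 dBFS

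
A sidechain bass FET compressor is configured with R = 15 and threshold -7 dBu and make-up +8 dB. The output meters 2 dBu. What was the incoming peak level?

8 dBu

Stripping the +8 dB make-up gives -6 dBu at the gain stage.
The compressed level sits -6 − (-7) = 1 dB over threshold.
Before 15:1 compression the overshoot was 1 × 15 = 15 dB, so input = -7 + 15 = 8 dBu.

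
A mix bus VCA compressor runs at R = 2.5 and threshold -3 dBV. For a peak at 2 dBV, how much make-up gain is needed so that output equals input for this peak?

3 dB

The peak compresses to -3 + 5/2.5 = -1 dBV.
To reach 2 dBV requires 2 − (-1) = 3 dB of make-up.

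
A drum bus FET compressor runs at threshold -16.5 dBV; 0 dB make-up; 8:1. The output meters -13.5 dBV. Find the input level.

7.5 dBV

Post-compression overshoot = -13.5 − (-16.5) = 3 dB.
Input overshoot = R × output overshoot = 24 dB → input = -16.5 + 24 = 7.5 dBV.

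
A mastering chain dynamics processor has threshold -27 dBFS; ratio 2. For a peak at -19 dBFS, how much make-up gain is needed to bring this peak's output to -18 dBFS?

5 dB

The peak compresses to -27 + 8/2 = -23 dBFS.
To reach -18 dBFS requires -18 − (-23) = 5 dB of make-up.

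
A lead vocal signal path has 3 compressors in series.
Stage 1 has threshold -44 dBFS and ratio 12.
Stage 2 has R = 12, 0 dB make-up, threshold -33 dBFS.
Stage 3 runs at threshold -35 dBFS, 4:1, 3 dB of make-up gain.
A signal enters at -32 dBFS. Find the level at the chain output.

-40 dBFS

Stage 1: 12 dB above -44 dBFS, reduced 12:1 to 1 dB above → -43 dBFS.
Stage 2: -43 dBFS is at or below the -33 dBFS threshold — no compression; output -43 dBFS.
Stage 3: below threshold (-43 ≤ -35); passes unchanged; make-up brings it to -40 dBFS.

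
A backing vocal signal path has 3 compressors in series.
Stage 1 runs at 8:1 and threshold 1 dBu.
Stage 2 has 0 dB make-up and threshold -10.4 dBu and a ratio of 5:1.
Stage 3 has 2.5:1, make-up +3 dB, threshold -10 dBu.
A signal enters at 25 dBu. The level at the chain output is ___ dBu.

Stage 1: 25 dBu is 24 dB over 1 dBu; at 8:1 that becomes 3 dB over, giving 4 dBu.
Stage 2: overshoot 14.4 dB → 14.4/5 = 2.88 dB → -7.52 dBu.
Stage 3: -7.52 dBu is 2.48 dB over -10 dBu; at 2.5:1 that becomes 0.992 dB over, giving -9.008 dBu; +3 dB make-up → -6.008 dBu.

-6.008 dBu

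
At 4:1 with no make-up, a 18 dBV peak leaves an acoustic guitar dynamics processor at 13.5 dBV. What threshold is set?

Gain reduction = 18 − 13.5 = 4.5 dB; output overshoot = GR / (R − 1) = 4.5 / 3 = 1.5 dB.
Threshold = output − output overshoot = 13.5 − 1.5 = 12 dBV.

12 dBV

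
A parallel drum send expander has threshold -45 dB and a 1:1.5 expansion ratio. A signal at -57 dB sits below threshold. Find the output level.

-63 dB

The input is 12 dB below the -45 dB threshold.
A 1:1.5 expander multiplies undershoot by 1.5: 12 × 1.5 = 18 dB below threshold.
Output = -45 − 18 = -63 dB.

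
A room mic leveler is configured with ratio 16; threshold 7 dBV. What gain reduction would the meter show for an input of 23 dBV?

23 dBV exceeds the threshold by 16 dB.
At 16:1, output sits 16/16 = 1 dB above threshold.
Gain reduction = 16 − 1 = 15 dB.

15 dB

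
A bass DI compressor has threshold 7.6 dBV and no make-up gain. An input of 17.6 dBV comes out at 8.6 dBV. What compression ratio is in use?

Input overshoot = 17.6 − 7.6 = 10 dB; output overshoot = 8.6 − 7.6 = 1 dB.
Ratio = 10 / 1 = 10.

10:1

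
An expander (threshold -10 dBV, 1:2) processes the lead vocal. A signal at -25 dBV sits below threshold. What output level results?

Undershoot = (-10) − (-25) = 15 dB.
At 1:2, that expands to 30 dB under threshold.
Output = -10 − 30 = -40 dBV.

-40 dBV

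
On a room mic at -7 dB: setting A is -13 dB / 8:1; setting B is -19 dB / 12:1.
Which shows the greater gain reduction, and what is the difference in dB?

B, by 5.75 dB

A: GR = 6 − 6/8 = 5.25 dB.
B: GR = 12 − 12/12 = 11 dB.
Difference: 5.75 dB in favour of B.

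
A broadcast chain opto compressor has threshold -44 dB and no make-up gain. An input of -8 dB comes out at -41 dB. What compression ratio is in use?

Input overshoot = -8 − (-44) = 36 dB; output overshoot = -41 − (-44) = 3 dB.
Ratio = 36 / 3 = 12.

12:1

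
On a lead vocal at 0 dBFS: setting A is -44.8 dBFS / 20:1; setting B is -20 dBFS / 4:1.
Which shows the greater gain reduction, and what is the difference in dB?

A, by 27.56 dB

A: GR = 44.8 − 44.8/20 = 42.56 dB.
B: GR = 20 − 20/4 = 15 dB.
Difference: 27.56 dB in favour of A.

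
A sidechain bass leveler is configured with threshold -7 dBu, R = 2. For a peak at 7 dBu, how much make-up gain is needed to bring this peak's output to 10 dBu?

Without make-up, output = threshold + overshoot/2 = -7 + 7 = 0 dBu.
Gap to target: 10 dB.

10 dB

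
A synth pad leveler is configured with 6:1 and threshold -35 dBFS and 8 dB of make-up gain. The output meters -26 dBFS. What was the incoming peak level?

Remove make-up: -26 − 8 = -34 dBFS.
Post-compression overshoot = -34 − (-35) = 1 dB.
Before 6:1 compression the overshoot was 1 × 6 = 6 dB, so input = -35 + 6 = -29 dBFS.

-29 dBFS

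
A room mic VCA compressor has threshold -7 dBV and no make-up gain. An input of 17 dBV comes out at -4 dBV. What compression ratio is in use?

8:1

Input overshoot = 17 − (-7) = 24 dB; output overshoot = -4 − (-7) = 3 dB.
Ratio = 24 / 3 = 8.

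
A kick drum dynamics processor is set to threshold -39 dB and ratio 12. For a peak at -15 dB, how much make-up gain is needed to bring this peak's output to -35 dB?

2 dB

Without make-up, output = threshold + overshoot/12 = -39 + 2 = -37 dB.
Gap to target: 2 dB.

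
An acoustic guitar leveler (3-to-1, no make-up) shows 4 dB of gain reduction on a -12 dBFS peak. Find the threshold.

Let T be the threshold. Output overshoot = (input overshoot)/R, so -16 − T = (-12 − T)/3.
3·(-16 − T) = -12 − T → 2·T = -48 − (-12) = -36.
T = -36/2 = -18 dBFS.

-18 dBFS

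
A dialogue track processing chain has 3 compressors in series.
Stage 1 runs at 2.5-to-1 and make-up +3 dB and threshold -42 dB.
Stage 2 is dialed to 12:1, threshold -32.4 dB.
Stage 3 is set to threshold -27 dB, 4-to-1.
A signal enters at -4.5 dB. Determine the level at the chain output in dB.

-31.7 dB

Stage 1: -4.5 dB is 37.5 dB over -42 dB; at 2.5:1 that becomes 15 dB over, giving -27 dB; +3 dB make-up → -24 dB.
Stage 2: -24 dB is 8.4 dB over -32.4 dB; at 12:1 that becomes 0.7 dB over, giving -31.7 dB.
Stage 3: -31.7 dB is at or below the -27 dB threshold — no compression; output -31.7 dB.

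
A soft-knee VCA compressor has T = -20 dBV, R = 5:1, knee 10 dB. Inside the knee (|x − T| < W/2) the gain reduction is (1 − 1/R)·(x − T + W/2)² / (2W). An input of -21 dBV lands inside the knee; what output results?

-21.64 dBV

x − T + W/2 = -21 − (-20) + 5 = 4.
GR = (1 − 1/5) × 4² / 20 = 0.8 × 16 / 20 = 0.64 dB.
Output = -21 − 0.64 = -21.64 dBV.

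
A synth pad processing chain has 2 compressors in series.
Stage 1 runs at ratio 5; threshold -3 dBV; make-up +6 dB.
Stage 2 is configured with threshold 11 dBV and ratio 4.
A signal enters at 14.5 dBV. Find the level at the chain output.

6.5 dBV

Stage 1: 14.5 dBV is 17.5 dB over -3 dBV; at 5:1 that becomes 3.5 dB over, giving 0.5 dBV; +6 dB make-up → 6.5 dBV.
Stage 2: 6.5 dBV is at or below the 11 dBV threshold — no compression; output 6.5 dBV.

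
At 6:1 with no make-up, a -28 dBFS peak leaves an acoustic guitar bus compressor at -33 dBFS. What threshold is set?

Input is 6 dB above T (since output overshoot × R = input overshoot: (-33 − T)·6 = -28 − T gives T = -34 dBFS).
Check: -34 + (-28 − (-34))/6 = -34 + 1 = -33 dBFS. ✓

-34 dBFS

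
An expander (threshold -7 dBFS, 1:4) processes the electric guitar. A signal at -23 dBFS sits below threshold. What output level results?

-71 dBFS

The input is 16 dB below the -7 dBFS threshold.
A 1:4 expander multiplies undershoot by 4: 16 × 4 = 64 dB below threshold.
Output = -7 − 64 = -71 dBFS.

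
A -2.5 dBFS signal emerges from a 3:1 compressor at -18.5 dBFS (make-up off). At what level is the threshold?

Let T be the threshold. Output overshoot = (input overshoot)/R, so -18.5 − T = (-2.5 − T)/3.
3·(-18.5 − T) = -2.5 − T → 2·T = -55.5 − (-2.5) = -53.
T = -53/2 = -26.5 dBFS.

-26.5 dBFS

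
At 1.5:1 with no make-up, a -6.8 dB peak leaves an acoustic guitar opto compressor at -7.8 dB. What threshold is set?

-9.8 dB

Let T be the threshold. Output overshoot = (input overshoot)/R, so -7.8 − T = (-6.8 − T)/1.5.
1.5·(-7.8 − T) = -6.8 − T → 0.5·T = -11.7 − (-6.8) = -4.9.
T = -4.9/0.5 = -9.8 dB.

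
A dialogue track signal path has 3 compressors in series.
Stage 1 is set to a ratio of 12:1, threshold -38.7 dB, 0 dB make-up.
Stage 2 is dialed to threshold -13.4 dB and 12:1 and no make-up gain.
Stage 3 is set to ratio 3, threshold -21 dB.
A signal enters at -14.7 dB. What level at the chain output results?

Stage 1: overshoot 24 dB → 24/12 = 2 dB → -36.7 dB.
Stage 2: below threshold (-36.7 ≤ -13.4); passes unchanged; output -36.7 dB.
Stage 3: -36.7 dB ≤ -21 dB, so stage 3 doesn't engage; output -36.7 dB.

-36.7 dB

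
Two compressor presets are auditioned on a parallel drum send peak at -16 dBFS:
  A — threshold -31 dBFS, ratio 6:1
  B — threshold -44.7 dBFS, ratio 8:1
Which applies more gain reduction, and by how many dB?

A: GR = 15 − 15/6 = 12.5 dB.
B: GR = 28.7 − 28.7/8 = 25.1125 dB.
B applies 12.6125 dB more gain reduction.

B, by 12.6125 dB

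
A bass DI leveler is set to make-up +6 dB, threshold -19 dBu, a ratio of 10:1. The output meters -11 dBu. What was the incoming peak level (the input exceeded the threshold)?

1 dBu

Stripping the +6 dB make-up gives -17 dBu at the gain stage.
That's 2 dB above the -19 dBu threshold.
Before 10:1 compression the overshoot was 2 × 10 = 20 dB, so input = -19 + 20 = 1 dBu.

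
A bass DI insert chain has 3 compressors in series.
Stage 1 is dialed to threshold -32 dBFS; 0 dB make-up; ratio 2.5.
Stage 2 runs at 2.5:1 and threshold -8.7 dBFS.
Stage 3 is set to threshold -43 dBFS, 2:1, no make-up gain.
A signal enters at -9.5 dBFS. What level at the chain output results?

Stage 1: -9.5 dBFS is 22.5 dB over -32 dBFS; at 2.5:1 that becomes 9 dB over, giving -23 dBFS.
Stage 2: -23 dBFS ≤ -8.7 dBFS, so stage 2 doesn't engage; output -23 dBFS.
Stage 3: -23 dBFS is 20 dB over -43 dBFS; at 2:1 that becomes 10 dB over, giving -33 dBFS.

-33 dBFS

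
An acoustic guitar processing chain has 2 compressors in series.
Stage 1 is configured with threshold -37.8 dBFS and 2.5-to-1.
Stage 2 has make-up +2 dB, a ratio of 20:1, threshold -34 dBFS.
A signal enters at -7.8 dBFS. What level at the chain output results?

-31.59 dBFS

Stage 1: overshoot 30 dB → 30/2.5 = 12 dB → -25.8 dBFS.
Stage 2: 8.2 dB above -34 dBFS, reduced 20:1 to 0.41 dB above → -33.59 dBFS; +2 dB make-up → -31.59 dBFS.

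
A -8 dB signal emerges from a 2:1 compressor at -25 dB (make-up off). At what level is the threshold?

-42 dB

Input is 34 dB above T (since output overshoot × R = input overshoot: (-25 − T)·2 = -8 − T gives T = -42 dB).
Check: -42 + (-8 − (-42))/2 = -42 + 17 = -25 dB. ✓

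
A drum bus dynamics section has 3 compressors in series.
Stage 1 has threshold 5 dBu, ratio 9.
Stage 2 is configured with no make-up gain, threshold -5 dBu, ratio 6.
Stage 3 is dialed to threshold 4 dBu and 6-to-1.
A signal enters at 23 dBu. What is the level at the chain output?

-3 dBu

Stage 1: 18 dB above 5 dBu, reduced 9:1 to 2 dB above → 7 dBu.
Stage 2: overshoot 12 dB → 12/6 = 2 dB → -3 dBu.
Stage 3: below threshold (-3 ≤ 4); passes unchanged; output -3 dBu.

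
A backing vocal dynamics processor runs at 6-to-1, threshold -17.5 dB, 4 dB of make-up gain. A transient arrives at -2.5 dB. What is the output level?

Overshoot: -2.5 − (-17.5) = 15 dB.
The 15 dB excess becomes 2.5 dB after 6:1 reduction.
So the level is -17.5 + 2.5 = -15 dB; make-up adds 4 dB, giving -11 dB.

-11 dB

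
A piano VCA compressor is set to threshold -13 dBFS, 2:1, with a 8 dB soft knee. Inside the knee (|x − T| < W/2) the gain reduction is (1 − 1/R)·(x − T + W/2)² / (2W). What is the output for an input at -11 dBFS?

x − T + W/2 = -11 − (-13) + 4 = 6.
GR = (1 − 1/2) × 6² / 16 = 0.5 × 36 / 16 = 1.125 dB.
Output = -11 − 1.125 = -12.125 dBFS.

-12.125 dBFS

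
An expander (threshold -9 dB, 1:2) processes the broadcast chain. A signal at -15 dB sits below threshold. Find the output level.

Undershoot = (-9) − (-15) = 6 dB.
At 1:2, that expands to 12 dB under threshold.
Output = -9 − 12 = -21 dB.

-21 dB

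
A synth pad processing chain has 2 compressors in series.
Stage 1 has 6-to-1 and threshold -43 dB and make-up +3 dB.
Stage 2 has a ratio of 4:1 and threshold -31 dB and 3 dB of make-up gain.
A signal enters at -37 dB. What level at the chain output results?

-36 dB

Stage 1: 6 dB above -43 dB, reduced 6:1 to 1 dB above → -42 dB; +3 dB make-up → -39 dB.
Stage 2: below threshold (-39 ≤ -31); passes unchanged; make-up brings it to -36 dB.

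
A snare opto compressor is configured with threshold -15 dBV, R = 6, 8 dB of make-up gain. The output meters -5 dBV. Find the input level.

-3 dBV

Remove make-up: -5 − 8 = -13 dBV.
The compressed level sits -13 − (-15) = 2 dB over threshold.
Input overshoot = R × output overshoot = 12 dB → input = -15 + 12 = -3 dBV.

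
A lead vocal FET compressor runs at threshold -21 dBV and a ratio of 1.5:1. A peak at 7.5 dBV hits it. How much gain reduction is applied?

9.5 dB

Overshoot = 7.5 − (-21) = 28.5 dB.
At 1.5:1, output sits 28.5/1.5 = 19 dB above threshold.
GR = overshoot in − overshoot out = 28.5 − 19 = 9.5 dB.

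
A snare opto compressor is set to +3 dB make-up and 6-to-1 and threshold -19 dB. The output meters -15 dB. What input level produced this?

-13 dB

Stripping the +3 dB make-up gives -18 dB at the gain stage.
Post-compression overshoot = -18 − (-19) = 1 dB.
Input overshoot = R × output overshoot = 6 dB → input = -19 + 6 = -13 dB.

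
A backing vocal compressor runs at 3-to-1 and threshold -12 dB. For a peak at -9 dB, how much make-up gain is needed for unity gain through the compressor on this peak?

Overshoot 3 dB → 3/3 = 1 dB after compression, so the compressed level is -12 + 1 = -11 dB.
Make-up = target − compressed = -9 − (-11) = 2 dB.

2 dB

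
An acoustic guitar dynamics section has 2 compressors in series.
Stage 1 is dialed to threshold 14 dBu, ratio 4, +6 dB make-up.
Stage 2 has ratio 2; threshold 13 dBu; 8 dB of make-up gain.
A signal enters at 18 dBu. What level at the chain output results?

25 dBu

Stage 1: 18 dBu is 4 dB over 14 dBu; at 4:1 that becomes 1 dB over, giving 15 dBu; +6 dB make-up → 21 dBu.
Stage 2: 8 dB above 13 dBu, reduced 2:1 to 4 dB above → 17 dBu; +8 dB make-up → 25 dBu.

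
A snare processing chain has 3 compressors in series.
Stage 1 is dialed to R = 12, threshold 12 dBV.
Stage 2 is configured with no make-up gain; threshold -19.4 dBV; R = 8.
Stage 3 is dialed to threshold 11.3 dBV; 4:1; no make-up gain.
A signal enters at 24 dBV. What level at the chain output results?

-15.35 dBV

Stage 1: 12 dB above 12 dBV, reduced 12:1 to 1 dB above → 13 dBV.
Stage 2: 32.4 dB above -19.4 dBV, reduced 8:1 to 4.05 dB above → -15.35 dBV.
Stage 3: below threshold (-15.35 ≤ 11.3); passes unchanged; output -15.35 dBV.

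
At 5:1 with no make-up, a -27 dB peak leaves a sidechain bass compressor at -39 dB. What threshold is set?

Input is 15 dB above T (since output overshoot × R = input overshoot: (-39 − T)·5 = -27 − T gives T = -42 dB).
Check: -42 + (-27 − (-42))/5 = -42 + 3 = -39 dB. ✓

-42 dB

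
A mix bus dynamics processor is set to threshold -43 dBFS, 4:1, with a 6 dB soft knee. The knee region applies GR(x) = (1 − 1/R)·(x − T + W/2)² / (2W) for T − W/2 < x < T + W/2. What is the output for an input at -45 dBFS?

-45.0625 dBFS

x − T + W/2 = -45 − (-43) + 3 = 1.
GR = (1 − 1/4) × 1² / 12 = 0.75 × 1 / 12 = 0.0625 dB.
Output = -45 − 0.0625 = -45.0625 dBFS.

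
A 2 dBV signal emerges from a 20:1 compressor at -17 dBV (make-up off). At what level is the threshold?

-18 dBV

Let T be the threshold. Output overshoot = (input overshoot)/R, so -17 − T = (2 − T)/20.
20·(-17 − T) = 2 − T → 19·T = -340 − 2 = -342.
T = -342/19 = -18 dBV.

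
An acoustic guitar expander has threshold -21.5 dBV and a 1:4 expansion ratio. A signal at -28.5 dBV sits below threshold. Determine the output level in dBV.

-49.5 dBV

The input is 7 dB below the -21.5 dBV threshold.
A 1:4 expander multiplies undershoot by 4: 7 × 4 = 28 dB below threshold.
Output = -21.5 − 28 = -49.5 dBV.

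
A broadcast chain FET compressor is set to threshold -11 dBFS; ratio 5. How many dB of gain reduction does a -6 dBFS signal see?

4 dB

The signal is 5 dB above threshold.
After 5:1 compression the overshoot becomes 5/5 = 1 dB.
So the signal is attenuated by 5 − 1 = 4 dB.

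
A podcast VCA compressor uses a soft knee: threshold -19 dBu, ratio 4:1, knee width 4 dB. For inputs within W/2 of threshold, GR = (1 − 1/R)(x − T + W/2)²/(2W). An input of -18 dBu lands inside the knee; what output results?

-18.84375 dBu

x − T + W/2 = -18 − (-19) + 2 = 3.
GR = (1 − 1/4) × 3² / 8 = 0.75 × 9 / 8 = 0.84375 dB.
Output = -18 − 0.84375 = -18.84375 dBu.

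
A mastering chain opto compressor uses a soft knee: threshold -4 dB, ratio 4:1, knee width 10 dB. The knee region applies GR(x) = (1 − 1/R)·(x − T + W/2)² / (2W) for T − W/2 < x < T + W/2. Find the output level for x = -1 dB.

x − T + W/2 = -1 − (-4) + 5 = 8.
GR = (1 − 1/4) × 8² / 20 = 0.75 × 64 / 20 = 2.4 dB.
Output = -1 − 2.4 = -3.4 dB.

-3.4 dB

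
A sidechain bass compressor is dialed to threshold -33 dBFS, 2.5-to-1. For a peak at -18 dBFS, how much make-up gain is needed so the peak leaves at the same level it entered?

Overshoot 15 dB → 15/2.5 = 6 dB after compression, so the compressed level is -33 + 6 = -27 dBFS.
Make-up = target − compressed = -18 − (-27) = 9 dB.

9 dB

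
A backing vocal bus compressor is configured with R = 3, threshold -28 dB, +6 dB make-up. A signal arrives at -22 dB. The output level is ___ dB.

-20 dB

The input is 6 dB above the -28 dB threshold.
3:1 compression reduces that to 6/3 = 2 dB over.
Output = -28 + 2 = -26 dB; make-up adds 6 dB, giving -20 dB.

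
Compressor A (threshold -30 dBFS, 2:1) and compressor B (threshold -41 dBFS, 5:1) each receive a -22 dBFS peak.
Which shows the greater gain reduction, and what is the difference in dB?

A: overshoot 8 dB → output overshoot 4 dB → GR 4 dB.
B: overshoot 19 dB → output overshoot 3.8 dB → GR 15.2 dB.
B reduces 11.2 dB more.

B, by 11.2 dB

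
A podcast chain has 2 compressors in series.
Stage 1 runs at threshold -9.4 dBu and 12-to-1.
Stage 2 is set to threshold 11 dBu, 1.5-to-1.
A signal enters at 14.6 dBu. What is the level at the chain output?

-7.4 dBu

Stage 1: 24 dB above -9.4 dBu, reduced 12:1 to 2 dB above → -7.4 dBu.
Stage 2: -7.4 dBu is at or below the 11 dBu threshold — no compression; output -7.4 dBu.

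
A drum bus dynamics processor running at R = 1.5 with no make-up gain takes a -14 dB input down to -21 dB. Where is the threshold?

Input is 21 dB above T (since output overshoot × R = input overshoot: (-21 − T)·1.5 = -14 − T gives T = -35 dB).
Check: -35 + (-14 − (-35))/1.5 = -35 + 14 = -21 dB. ✓

-35 dB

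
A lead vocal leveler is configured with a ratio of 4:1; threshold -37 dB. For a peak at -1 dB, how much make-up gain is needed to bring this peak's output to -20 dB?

Overshoot 36 dB → 36/4 = 9 dB after compression, so the compressed level is -37 + 9 = -28 dB.
Make-up = target − compressed = -20 − (-28) = 8 dB.

8 dB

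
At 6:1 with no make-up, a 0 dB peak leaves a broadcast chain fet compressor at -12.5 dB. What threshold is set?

-15 dB

Input is 15 dB above T (since output overshoot × R = input overshoot: (-12.5 − T)·6 = 0 − T gives T = -15 dB).
Check: -15 + (0 − (-15))/6 = -15 + 2.5 = -12.5 dB. ✓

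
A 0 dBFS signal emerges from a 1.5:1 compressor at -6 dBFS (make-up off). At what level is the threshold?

Let T be the threshold. Output overshoot = (input overshoot)/R, so -6 − T = (0 − T)/1.5.
1.5·(-6 − T) = 0 − T → 0.5·T = -9 − 0 = -9.
T = -9/0.5 = -18 dBFS.

-18 dBFS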